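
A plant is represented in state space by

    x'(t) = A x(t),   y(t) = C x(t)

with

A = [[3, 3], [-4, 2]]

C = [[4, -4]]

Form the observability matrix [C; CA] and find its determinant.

CA = [[28, 4]]
Observability matrix O = [C; CA] = [[4, -4], [28, 4]]
det(O) = 4·4 - (-4)·28 = 16 - (-112) = 128
Since det(O) ≠ 0, rank(O) = 2 and the system is completely observable.

128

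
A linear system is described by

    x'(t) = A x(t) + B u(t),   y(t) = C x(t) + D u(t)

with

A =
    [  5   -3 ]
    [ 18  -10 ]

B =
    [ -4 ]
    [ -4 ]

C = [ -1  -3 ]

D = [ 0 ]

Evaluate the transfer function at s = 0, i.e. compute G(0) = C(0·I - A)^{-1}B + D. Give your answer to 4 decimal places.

G(0) = C(-A)^{-1}B + D = -C A^{-1} B + D.
det A = 4, so A^{-1} = (1/4)·adj(A) = [[-5/2, 3/4], [-9/2, 5/4]]
A^{-1} B = [7, 13]^T
C A^{-1} B = -46
G(0) = D - C A^{-1} B = 0 - (-46) = 46

46.0000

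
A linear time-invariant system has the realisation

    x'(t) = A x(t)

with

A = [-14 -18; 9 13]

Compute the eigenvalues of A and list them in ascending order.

det(sI - A) = s^2 - (tr A)s + det A, with tr A = (-14) + 13 = -1 and det A = (-14)·13 - (-18)·9 = -182 - (-162) = -20.
So p(s) = det(sI - A) = s^2 + s - 20.
Factor s^2 + s - 20: two numbers with sum -1 and product -20 are 4 and -5, so s^2 + s - 20 = (s - 4)(s + 5).
Hence p(s) = (s - 4) (s + 5), with roots -5, 4.
At least one eigenvalue has non-negative real part, so the system is not asymptotically stable.

-5, 4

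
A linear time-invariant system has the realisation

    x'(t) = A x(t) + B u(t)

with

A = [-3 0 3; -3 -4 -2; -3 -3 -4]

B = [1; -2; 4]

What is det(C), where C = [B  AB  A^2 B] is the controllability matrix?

AB = [[9], [-3], [-13]]
A^2B = [[-66], [11], [34]]
Controllability matrix C = [B  AB  A^2B] = [[1, 9, -66], [-2, -3, 11], [4, -13, 34]]
Expanding along the first row, det(C) = 1·((-3)·34 - 11·(-13)) - 9·((-2)·34 - 11·4) + (-66)·((-2)·(-13) - (-3)·4) = 1·41 - 9·(-112) + (-66)·38 = -1459
Since det(C) ≠ 0, rank(C) = 3 and the system is completely controllable.

-1459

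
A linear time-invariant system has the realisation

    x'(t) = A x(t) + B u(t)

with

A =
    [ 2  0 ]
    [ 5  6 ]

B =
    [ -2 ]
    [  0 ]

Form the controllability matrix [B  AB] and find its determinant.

AB = [[-4], [-10]]
Controllability matrix C = [B  AB] = [[-2, -4], [0, -10]]
det(C) = (-2)·(-10) - (-4)·0 = 20 - 0 = 20
Since det(C) ≠ 0, rank(C) = 2 and the system is completely controllable.

20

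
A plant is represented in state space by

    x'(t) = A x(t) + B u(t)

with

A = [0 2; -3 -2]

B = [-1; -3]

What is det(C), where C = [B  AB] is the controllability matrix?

AB = [[-6], [9]]
Controllability matrix C = [B  AB] = [[-1, -6], [-3, 9]]
det(C) = (-1)·9 - (-6)·(-3) = -9 - 18 = -27
Since det(C) ≠ 0, rank(C) = 2 and the system is completely controllable.

-27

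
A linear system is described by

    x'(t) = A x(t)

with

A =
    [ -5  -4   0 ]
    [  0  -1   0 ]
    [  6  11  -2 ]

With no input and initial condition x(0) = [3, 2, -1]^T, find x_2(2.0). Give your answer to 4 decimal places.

det(sI - A) = s^3 - (tr A)s^2 + (M11 + M22 + M33)s - det A, where Mii is the 2×2 principal minor of A obtained by deleting row i and column i.
tr A = (-5) + (-1) + (-2) = -8; M11 = (-1)·(-2) - 0·11 = 2 - 0 = 2; M22 = (-5)·(-2) - 0·6 = 10 - 0 = 10; M33 = (-5)·(-1) - (-4)·0 = 5 - 0 = 5; sum of minors = 17.
det A = (-5)·((-1)·(-2) - 0·11) - (-4)·(0·(-2) - 0·6) + 0·(0·11 - (-1)·6) = (-5)·2 - (-4)·0 + 0·6 = -10.
So p(s) = det(sI - A) = s^3 + 8s^2 + 17s + 10.
Rational-root test: any integer root divides 10. Testing small divisors, s = -1 works: p(-1) = -1 + 8 + (-17) + 10 = 0, so (s + 1) is a factor.
Dividing, p(s) = (s + 1)(s^2 + 7s + 10).
Factor s^2 + 7s + 10: two numbers with sum -7 and product 10 are -2 and -5, so s^2 + 7s + 10 = (s + 2)(s + 5).
Hence p(s) = (s + 1) (s + 2) (s + 5), with roots -5, -2, -1.
The eigenvalues -5, -2, -1 are distinct and real, so A is diagonalisable and x(t) = e^{At} x(0) = V diag(e^{λ_i t}) V^{-1} x(0), where the columns of V are the eigenvectors.
λ = -5: A - (-5)I = [[0, -4, 0], [0, 4, 0], [6, 11, 3]]. v must be orthogonal to every row; (row 1) × (row 3) = [-12, 0, 24], so take v_1 = [1, 0, -2]^T.
λ = -2: A - (-2)I = [[-3, -4, 0], [0, 1, 0], [6, 11, 0]]. v must be orthogonal to every row; (row 1) × (row 2) = [0, 0, -3], so take v_2 = [0, 0, 1]^T.
λ = -1: A - (-1)I = [[-4, -4, 0], [0, 0, 0], [6, 11, -1]]. v must be orthogonal to every row; (row 1) × (row 3) = [4, -4, -20], so take v_3 = [1, -1, -5]^T.
V = [v_1 v_2 v_3] = [[1, 0, 1], [0, 0, -1], [-2, 1, -5]] has det V = 1, so V^{-1} = adj(V)/det V = [[1, 1, 0], [2, -3, 1], [0, -1, 0]].
Modal coordinates z(0) = V^{-1} x(0): 1·3 + 1·2 + 0·(-1) = 5; 2·3 + (-3)·2 + 1·(-1) = -1; 0·3 + (-1)·2 + 0·(-1) = -2; so z(0) = [5, -1, -2]^T.
x_2(t) = Σ_i (v_i)_2 · z_i(0) · e^{λ_i t} (row 2 of V times the modal terms).
x_2(2.0) = 0·5·e^{-5·2.0} + 0·(-1)·e^{-2·2.0} + (-1)·(-2)·e^{-1·2.0} = 0·0.000045 + 0·0.018316 + 2·0.135335 = 0.2707.

0.2707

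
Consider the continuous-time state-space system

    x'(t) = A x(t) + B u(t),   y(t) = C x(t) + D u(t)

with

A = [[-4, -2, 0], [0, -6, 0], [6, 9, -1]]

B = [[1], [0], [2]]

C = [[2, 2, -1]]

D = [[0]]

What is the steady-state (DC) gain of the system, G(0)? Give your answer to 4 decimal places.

G(0) = C(-A)^{-1}B + D = -C A^{-1} B + D.
det A = -24, so A^{-1} = (1/-24)·adj(A) = [[-1/4, 1/12, 0], [0, -1/6, 0], [-3/2, -1, -1]]
A^{-1} B = [-1/4, 0, -7/2]^T
C A^{-1} B = 3
G(0) = D - C A^{-1} B = 0 - (3) = -3

-3.0000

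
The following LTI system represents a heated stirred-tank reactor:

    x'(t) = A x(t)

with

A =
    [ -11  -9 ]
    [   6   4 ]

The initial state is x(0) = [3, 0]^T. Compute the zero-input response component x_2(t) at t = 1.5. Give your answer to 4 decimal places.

det(sI - A) = s^2 - (tr A)s + det A, with tr A = (-11) + 4 = -7 and det A = (-11)·4 - (-9)·6 = -44 - (-54) = 10.
So p(s) = det(sI - A) = s^2 + 7s + 10.
Factor s^2 + 7s + 10: two numbers with sum -7 and product 10 are -2 and -5, so s^2 + 7s + 10 = (s + 2)(s + 5).
Hence p(s) = (s + 2) (s + 5), with roots -5, -2.
The eigenvalues -5, -2 are distinct and real, so A is diagonalisable and x(t) = e^{At} x(0) = V diag(e^{λ_i t}) V^{-1} x(0), where the columns of V are the eigenvectors.
λ = -5: A - (-5)I = [[-6, -9], [6, 9]]. Row 1 gives (-6)·v1 + (-9)·v2 = 0, so take v_1 = [3, -2]^T.
λ = -2: A - (-2)I = [[-9, -9], [6, 6]]. Row 1 gives (-9)·v1 + (-9)·v2 = 0, so take v_2 = [-1, 1]^T.
V = [v_1 v_2] = [[3, -1], [-2, 1]] has det V = 1, so V^{-1} = adj(V)/det V = [[1, 1], [2, 3]].
Modal coordinates z(0) = V^{-1} x(0): 1·3 + 1·0 = 3; 2·3 + 3·0 = 6; so z(0) = [3, 6]^T.
x_2(t) = Σ_i (v_i)_2 · z_i(0) · e^{λ_i t} (row 2 of V times the modal terms).
x_2(1.5) = (-2)·3·e^{-5·1.5} + 1·6·e^{-2·1.5} = (-6)·0.000553 + 6·0.049787 = 0.2954.

0.2954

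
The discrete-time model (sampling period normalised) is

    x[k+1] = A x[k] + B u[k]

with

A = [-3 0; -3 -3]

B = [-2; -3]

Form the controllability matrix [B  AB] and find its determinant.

-12

AB = [[6], [15]]
Controllability matrix C = [B  AB] = [[-2, 6], [-3, 15]]
det(C) = (-2)·15 - 6·(-3) = -30 - (-18) = -12
Since det(C) ≠ 0, rank(C) = 2 and the system is completely controllable.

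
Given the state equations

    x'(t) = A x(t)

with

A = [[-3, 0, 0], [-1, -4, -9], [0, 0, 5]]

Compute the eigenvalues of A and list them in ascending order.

-4, -3, 5

det(sI - A) = s^3 - (tr A)s^2 + (M11 + M22 + M33)s - det A, where Mii is the 2×2 principal minor of A obtained by deleting row i and column i.
tr A = (-3) + (-4) + 5 = -2; M11 = (-4)·5 - (-9)·0 = -20 - 0 = -20; M22 = (-3)·5 - 0·0 = -15 - 0 = -15; M33 = (-3)·(-4) - 0·(-1) = 12 - 0 = 12; sum of minors = -23.
det A = (-3)·((-4)·5 - (-9)·0) - 0·((-1)·5 - (-9)·0) + 0·((-1)·0 - (-4)·0) = (-3)·(-20) - 0·(-5) + 0·0 = 60.
So p(s) = det(sI - A) = s^3 + 2s^2 - 23s - 60.
Rational-root test: any integer root divides -60. Testing small divisors, s = -3 works: p(-3) = -27 + 18 + 69 + (-60) = 0, so (s + 3) is a factor.
Dividing, p(s) = (s + 3)(s^2 - s - 20).
Factor s^2 - s - 20: two numbers with sum 1 and product -20 are 5 and -4, so s^2 - s - 20 = (s - 5)(s + 4).
Hence p(s) = (s - 5) (s + 3) (s + 4), with roots -4, -3, 5.
At least one eigenvalue has non-negative real part, so the system is not asymptotically stable.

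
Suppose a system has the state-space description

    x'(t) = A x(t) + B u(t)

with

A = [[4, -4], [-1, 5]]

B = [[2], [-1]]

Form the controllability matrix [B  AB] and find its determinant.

AB = [[12], [-7]]
Controllability matrix C = [B  AB] = [[2, 12], [-1, -7]]
det(C) = 2·(-7) - 12·(-1) = -14 - (-12) = -2
Since det(C) ≠ 0, rank(C) = 2 and the system is completely controllable.

-2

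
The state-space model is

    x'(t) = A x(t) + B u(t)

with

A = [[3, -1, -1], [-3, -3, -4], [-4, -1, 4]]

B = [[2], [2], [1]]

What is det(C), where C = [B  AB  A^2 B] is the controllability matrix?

AB = [[3], [-16], [-6]]
A^2B = [[31], [63], [-20]]
Controllability matrix C = [B  AB  A^2B] = [[2, 3, 31], [2, -16, 63], [1, -6, -20]]
Expanding along the first row, det(C) = 2·((-16)·(-20) - 63·(-6)) - 3·(2·(-20) - 63·1) + 31·(2·(-6) - (-16)·1) = 2·698 - 3·(-103) + 31·4 = 1829
Since det(C) ≠ 0, rank(C) = 3 and the system is completely controllable.

1829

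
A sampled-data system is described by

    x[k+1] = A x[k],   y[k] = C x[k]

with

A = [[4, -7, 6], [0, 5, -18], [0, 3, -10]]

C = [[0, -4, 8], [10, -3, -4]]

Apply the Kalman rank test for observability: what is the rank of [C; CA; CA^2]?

CA = [[0, 4, -8], [40, -97, 154]]
CA^2 = [[0, -4, 8], [160, -303, 446]]
Observability matrix O = [C; CA; CA^2] = [[0, -4, 8], [10, -3, -4], [0, 4, -8], [40, -97, 154], [0, -4, 8], [160, -303, 446]]
The columns c1, c2, c3 of O are linearly dependent: c1 + 2·c2 + c3 = 0 (check each entry), so rank(O) ≤ 2.
The 2×2 minor from rows 1, 2, columns 1, 2 is 0·(-3) - (-4)·10 = 0 - (-40) = 40 ≠ 0, so rank(O) = 2.
rank(O) = 2 < n = 3, so the pair (A, C) is not completely observable.

2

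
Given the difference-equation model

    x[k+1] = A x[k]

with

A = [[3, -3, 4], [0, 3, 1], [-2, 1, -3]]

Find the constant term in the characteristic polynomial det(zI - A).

Expand det(zI - A) for the 3×3 matrix.
p(z) = z^3 - 3z^2 - 2z.
(Check: constant term = det(-A) = (-1)^3 det A = 0; coefficient of z^2 = -tr A = -3.)
The constant term is 0.

0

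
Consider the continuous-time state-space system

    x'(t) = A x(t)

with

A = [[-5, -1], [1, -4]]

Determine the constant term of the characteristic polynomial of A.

For a 2×2 matrix, det(sI - A) = s^2 - (tr A)s + det A.
tr A = -9, det A = 21.
So p(s) = s^2 + 9s + 21.
The constant term is 21.

21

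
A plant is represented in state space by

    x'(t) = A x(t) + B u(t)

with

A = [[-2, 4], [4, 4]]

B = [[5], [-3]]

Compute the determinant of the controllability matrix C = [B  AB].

AB = [[-22], [8]]
Controllability matrix C = [B  AB] = [[5, -22], [-3, 8]]
det(C) = 5·8 - (-22)·(-3) = 40 - 66 = -26
Since det(C) ≠ 0, rank(C) = 2 and the system is completely controllable.

-26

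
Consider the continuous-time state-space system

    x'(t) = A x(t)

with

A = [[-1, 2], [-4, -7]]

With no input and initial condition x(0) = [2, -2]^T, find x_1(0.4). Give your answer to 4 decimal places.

det(sI - A) = s^2 - (tr A)s + det A, with tr A = (-1) + (-7) = -8 and det A = (-1)·(-7) - 2·(-4) = 7 - (-8) = 15.
So p(s) = det(sI - A) = s^2 + 8s + 15.
Factor s^2 + 8s + 15: two numbers with sum -8 and product 15 are -3 and -5, so s^2 + 8s + 15 = (s + 3)(s + 5).
Hence p(s) = (s + 3) (s + 5), with roots -5, -3.
The eigenvalues -5, -3 are distinct and real, so A is diagonalisable and x(t) = e^{At} x(0) = V diag(e^{λ_i t}) V^{-1} x(0), where the columns of V are the eigenvectors.
λ = -5: A - (-5)I = [[4, 2], [-4, -2]]. Row 1 gives 4·v1 + 2·v2 = 0, so take v_1 = [-1, 2]^T.
λ = -3: A - (-3)I = [[2, 2], [-4, -4]]. Row 1 gives 2·v1 + 2·v2 = 0, so take v_2 = [1, -1]^T.
V = [v_1 v_2] = [[-1, 1], [2, -1]] has det V = -1, so V^{-1} = adj(V)/det V = [[1, 1], [2, 1]].
Modal coordinates z(0) = V^{-1} x(0): 1·2 + 1·(-2) = 0; 2·2 + 1·(-2) = 2; so z(0) = [0, 2]^T.
x_1(t) = Σ_i (v_i)_1 · z_i(0) · e^{λ_i t} (row 1 of V times the modal terms).
x_1(0.4) = (-1)·0·e^{-5·0.4} + 1·2·e^{-3·0.4} = 0·0.135335 + 2·0.301194 = 0.6024.

0.6024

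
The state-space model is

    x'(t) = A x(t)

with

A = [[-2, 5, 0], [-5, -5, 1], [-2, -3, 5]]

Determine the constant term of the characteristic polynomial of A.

Expand det(sI - A) for the 3×3 matrix.
p(s) = s^3 + 2s^2 + 3s - 159.
(Check: constant term = det(-A) = (-1)^3 det A = -159; coefficient of s^2 = -tr A = 2.)
The constant term is -159.

-159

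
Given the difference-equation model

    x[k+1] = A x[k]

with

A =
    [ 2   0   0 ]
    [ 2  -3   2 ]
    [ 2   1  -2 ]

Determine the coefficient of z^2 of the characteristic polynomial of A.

Expand det(zI - A) for the 3×3 matrix.
p(z) = z^3 + 3z^2 - 6z - 8.
(Check: constant term = det(-A) = (-1)^3 det A = -8; coefficient of z^2 = -tr A = 3.)
The coefficient of z^2 is 3.

3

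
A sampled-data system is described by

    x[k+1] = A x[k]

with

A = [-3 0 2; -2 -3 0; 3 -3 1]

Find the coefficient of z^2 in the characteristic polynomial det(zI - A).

Expand det(zI - A) for the 3×3 matrix.
p(z) = z^3 + 5z^2 - 3z - 39.
(Check: constant term = det(-A) = (-1)^3 det A = -39; coefficient of z^2 = -tr A = 5.)
The coefficient of z^2 is 5.

5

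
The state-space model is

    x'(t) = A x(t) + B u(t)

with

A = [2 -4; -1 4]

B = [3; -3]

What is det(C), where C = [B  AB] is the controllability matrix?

9

AB = [[18], [-15]]
Controllability matrix C = [B  AB] = [[3, 18], [-3, -15]]
det(C) = 3·(-15) - 18·(-3) = -45 - (-54) = 9
Since det(C) ≠ 0, rank(C) = 2 and the system is completely controllable.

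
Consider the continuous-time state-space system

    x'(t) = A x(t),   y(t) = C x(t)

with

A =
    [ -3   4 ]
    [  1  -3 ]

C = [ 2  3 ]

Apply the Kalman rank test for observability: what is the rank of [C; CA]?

2

CA = [[-3, -1]]
Observability matrix O = [C; CA] = [[2, 3], [-3, -1]]
det(O) = 2·(-1) - 3·(-3) = -2 - (-9) = 7 ≠ 0, so rank(O) = 2.
rank(O) = 2 = n, so the pair (A, C) is completely observable.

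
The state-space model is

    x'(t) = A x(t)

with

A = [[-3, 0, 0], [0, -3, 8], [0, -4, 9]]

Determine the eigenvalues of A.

-3, 1, 5

det(sI - A) = s^3 - (tr A)s^2 + (M11 + M22 + M33)s - det A, where Mii is the 2×2 principal minor of A obtained by deleting row i and column i.
tr A = (-3) + (-3) + 9 = 3; M11 = (-3)·9 - 8·(-4) = -27 - (-32) = 5; M22 = (-3)·9 - 0·0 = -27 - 0 = -27; M33 = (-3)·(-3) - 0·0 = 9 - 0 = 9; sum of minors = -13.
det A = (-3)·((-3)·9 - 8·(-4)) - 0·(0·9 - 8·0) + 0·(0·(-4) - (-3)·0) = (-3)·5 - 0·0 + 0·0 = -15.
So p(s) = det(sI - A) = s^3 - 3s^2 - 13s + 15.
Rational-root test: any integer root divides 15. Testing small divisors, s = 1 works: p(1) = 1 + (-3) + (-13) + 15 = 0, so (s - 1) is a factor.
Dividing, p(s) = (s - 1)(s^2 - 2s - 15).
Factor s^2 - 2s - 15: two numbers with sum 2 and product -15 are 5 and -3, so s^2 - 2s - 15 = (s - 5)(s + 3).
Hence p(s) = (s - 5) (s - 1) (s + 3), with roots -3, 1, 5.
At least one eigenvalue has non-negative real part, so the system is not asymptotically stable.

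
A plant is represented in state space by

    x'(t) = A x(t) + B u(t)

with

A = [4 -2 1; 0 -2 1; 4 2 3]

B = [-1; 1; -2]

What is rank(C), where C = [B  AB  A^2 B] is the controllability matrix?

AB = [[-8], [-4], [-8]]
A^2B = [[-32], [0], [-64]]
Controllability matrix C = [B  AB  A^2B] = [[-1, -8, -32], [1, -4, 0], [-2, -8, -64]]
det(C) = (-1)·((-4)·(-64) - 0·(-8)) - (-8)·(1·(-64) - 0·(-2)) + (-32)·(1·(-8) - (-4)·(-2)) = (-1)·256 - (-8)·(-64) + (-32)·(-16) = -256 ≠ 0, so rank(C) = 3.
rank(C) = 3 = n, so the pair (A, B) is completely controllable.

3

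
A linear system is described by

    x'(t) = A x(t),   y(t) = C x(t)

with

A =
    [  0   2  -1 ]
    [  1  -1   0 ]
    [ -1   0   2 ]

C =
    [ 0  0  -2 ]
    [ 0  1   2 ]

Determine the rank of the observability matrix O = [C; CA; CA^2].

3

CA = [[2, 0, -4], [-1, -1, 4]]
CA^2 = [[4, 4, -10], [-5, -1, 9]]
Observability matrix O = [C; CA; CA^2] = [[0, 0, -2], [0, 1, 2], [2, 0, -4], [-1, -1, 4], [4, 4, -10], [-5, -1, 9]]
Take the 3×3 submatrix of O formed by rows 1, 2, 3: [[0, 0, -2], [0, 1, 2], [2, 0, -4]]. Its determinant is 0·(1·(-4) - 2·0) - 0·(0·(-4) - 2·2) + (-2)·(0·0 - 1·2) = 0·(-4) - 0·(-4) + (-2)·(-2) = 4 ≠ 0.
So rank(O) ≥ 3; since O has 3 columns, rank(O) = 3.
rank(O) = 3 = n, so the pair (A, C) is completely observable.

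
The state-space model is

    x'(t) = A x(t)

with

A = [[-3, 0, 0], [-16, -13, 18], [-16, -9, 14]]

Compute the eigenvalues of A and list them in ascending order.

-4, -3, 5

det(sI - A) = s^3 - (tr A)s^2 + (M11 + M22 + M33)s - det A, where Mii is the 2×2 principal minor of A obtained by deleting row i and column i.
tr A = (-3) + (-13) + 14 = -2; M11 = (-13)·14 - 18·(-9) = -182 - (-162) = -20; M22 = (-3)·14 - 0·(-16) = -42 - 0 = -42; M33 = (-3)·(-13) - 0·(-16) = 39 - 0 = 39; sum of minors = -23.
det A = (-3)·((-13)·14 - 18·(-9)) - 0·((-16)·14 - 18·(-16)) + 0·((-16)·(-9) - (-13)·(-16)) = (-3)·(-20) - 0·64 + 0·(-64) = 60.
So p(s) = det(sI - A) = s^3 + 2s^2 - 23s - 60.
Rational-root test: any integer root divides -60. Testing small divisors, s = -3 works: p(-3) = -27 + 18 + 69 + (-60) = 0, so (s + 3) is a factor.
Dividing, p(s) = (s + 3)(s^2 - s - 20).
Factor s^2 - s - 20: two numbers with sum 1 and product -20 are 5 and -4, so s^2 - s - 20 = (s - 5)(s + 4).
Hence p(s) = (s - 5) (s + 3) (s + 4), with roots -4, -3, 5.
At least one eigenvalue has non-negative real part, so the system is not asymptotically stable.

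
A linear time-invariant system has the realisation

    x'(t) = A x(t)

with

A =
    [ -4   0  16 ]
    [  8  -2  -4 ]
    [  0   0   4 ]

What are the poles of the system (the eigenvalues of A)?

-4, -2, 4

det(sI - A) = s^3 - (tr A)s^2 + (M11 + M22 + M33)s - det A, where Mii is the 2×2 principal minor of A obtained by deleting row i and column i.
tr A = (-4) + (-2) + 4 = -2; M11 = (-2)·4 - (-4)·0 = -8 - 0 = -8; M22 = (-4)·4 - 16·0 = -16 - 0 = -16; M33 = (-4)·(-2) - 0·8 = 8 - 0 = 8; sum of minors = -16.
det A = (-4)·((-2)·4 - (-4)·0) - 0·(8·4 - (-4)·0) + 16·(8·0 - (-2)·0) = (-4)·(-8) - 0·32 + 16·0 = 32.
So p(s) = det(sI - A) = s^3 + 2s^2 - 16s - 32.
Rational-root test: any integer root divides -32. Testing small divisors, s = -2 works: p(-2) = -8 + 8 + 32 + (-32) = 0, so (s + 2) is a factor.
Dividing, p(s) = (s + 2)(s^2 - 16).
Factor s^2 - 16: two numbers with sum 0 and product -16 are 4 and -4, so s^2 - 16 = (s - 4)(s + 4).
Hence p(s) = (s - 4) (s + 2) (s + 4), with roots -4, -2, 4.
At least one eigenvalue has non-negative real part, so the system is not asymptotically stable.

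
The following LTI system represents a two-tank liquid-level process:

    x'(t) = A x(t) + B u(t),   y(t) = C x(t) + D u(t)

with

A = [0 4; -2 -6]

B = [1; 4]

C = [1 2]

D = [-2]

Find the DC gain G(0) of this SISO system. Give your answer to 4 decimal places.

0.2500

G(0) = C(-A)^{-1}B + D = -C A^{-1} B + D.
det A = 8, so A^{-1} = (1/8)·adj(A) = [[-3/4, -1/2], [1/4, 0]]
A^{-1} B = [-11/4, 1/4]^T
C A^{-1} B = -9/4
G(0) = D - C A^{-1} B = -2 - (-9/4) = 1/4 ≈ 0.2500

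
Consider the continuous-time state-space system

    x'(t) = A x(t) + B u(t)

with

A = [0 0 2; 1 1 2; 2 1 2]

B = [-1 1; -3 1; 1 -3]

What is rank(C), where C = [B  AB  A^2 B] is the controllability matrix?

3

AB = [[2, -6], [-2, -4], [-3, -3]]
A^2B = [[-6, -6], [-6, -16], [-4, -22]]
Controllability matrix C = [B  AB  A^2B] = [[-1, 1, 2, -6, -6, -6], [-3, 1, -2, -4, -6, -16], [1, -3, -3, -3, -4, -22]]
Take the 3×3 submatrix of C formed by columns 1, 2, 3: [[-1, 1, 2], [-3, 1, -2], [1, -3, -3]]. Its determinant is (-1)·(1·(-3) - (-2)·(-3)) - 1·((-3)·(-3) - (-2)·1) + 2·((-3)·(-3) - 1·1) = (-1)·(-9) - 1·11 + 2·8 = 14 ≠ 0.
So rank(C) ≥ 3; since C has 3 rows, rank(C) = 3.
rank(C) = 3 = n, so the pair (A, B) is completely controllable.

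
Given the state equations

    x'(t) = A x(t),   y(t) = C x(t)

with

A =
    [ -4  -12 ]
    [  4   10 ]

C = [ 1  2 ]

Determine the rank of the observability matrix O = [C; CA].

1

CA = [[4, 8]]
Observability matrix O = [C; CA] = [[1, 2], [4, 8]]
Every row of O is a scalar multiple of row 1 = [1, 2] (multipliers 1, 4), so the rows span a one-dimensional space.
O ≠ 0, hence rank(O) = 1.
rank(O) = 1 < n = 2, so the pair (A, C) is not completely observable.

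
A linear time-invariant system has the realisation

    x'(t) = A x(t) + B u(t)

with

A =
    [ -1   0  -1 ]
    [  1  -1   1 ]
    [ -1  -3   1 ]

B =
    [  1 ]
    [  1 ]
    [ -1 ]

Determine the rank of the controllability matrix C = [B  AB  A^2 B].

AB = [[0], [-1], [-5]]
A^2B = [[5], [-4], [-2]]
Controllability matrix C = [B  AB  A^2B] = [[1, 0, 5], [1, -1, -4], [-1, -5, -2]]
det(C) = 1·((-1)·(-2) - (-4)·(-5)) - 0·(1·(-2) - (-4)·(-1)) + 5·(1·(-5) - (-1)·(-1)) = 1·(-18) - 0·(-6) + 5·(-6) = -48 ≠ 0, so rank(C) = 3.
rank(C) = 3 = n, so the pair (A, B) is completely controllable.

3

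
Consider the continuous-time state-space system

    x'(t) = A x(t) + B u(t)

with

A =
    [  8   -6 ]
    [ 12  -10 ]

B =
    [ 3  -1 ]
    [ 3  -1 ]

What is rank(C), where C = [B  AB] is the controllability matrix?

1

AB = [[6, -2], [6, -2]]
Controllability matrix C = [B  AB] = [[3, -1, 6, -2], [3, -1, 6, -2]]
Every column of C is a scalar multiple of column 1 = [3, 3] (multipliers 1, -1/3, 2, -2/3), so the columns span a one-dimensional space.
C ≠ 0, hence rank(C) = 1.
rank(C) = 1 < n = 2, so the pair (A, B) is not completely controllable.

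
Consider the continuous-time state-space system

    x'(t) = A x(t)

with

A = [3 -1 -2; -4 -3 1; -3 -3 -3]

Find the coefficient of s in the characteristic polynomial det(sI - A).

-16

Expand det(sI - A) for the 3×3 matrix.
p(s) = s^3 + 3s^2 - 16s - 45.
(Check: constant term = det(-A) = (-1)^3 det A = -45; coefficient of s^2 = -tr A = 3.)
The coefficient of s is -16.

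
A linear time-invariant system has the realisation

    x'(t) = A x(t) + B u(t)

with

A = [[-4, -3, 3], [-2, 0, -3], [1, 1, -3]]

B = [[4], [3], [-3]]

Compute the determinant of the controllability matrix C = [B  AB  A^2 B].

AB = [[-34], [1], [16]]
A^2B = [[181], [20], [-81]]
Controllability matrix C = [B  AB  A^2B] = [[4, -34, 181], [3, 1, 20], [-3, 16, -81]]
Expanding along the first row, det(C) = 4·(1·(-81) - 20·16) - (-34)·(3·(-81) - 20·(-3)) + 181·(3·16 - 1·(-3)) = 4·(-401) - (-34)·(-183) + 181·51 = 1405
Since det(C) ≠ 0, rank(C) = 3 and the system is completely controllable.

1405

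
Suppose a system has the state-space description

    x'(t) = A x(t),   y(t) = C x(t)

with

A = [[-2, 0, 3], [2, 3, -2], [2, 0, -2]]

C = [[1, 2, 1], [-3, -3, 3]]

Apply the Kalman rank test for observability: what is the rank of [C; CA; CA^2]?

CA = [[4, 6, -3], [6, -9, -9]]
CA^2 = [[-2, 18, 6], [-48, -27, 54]]
Observability matrix O = [C; CA; CA^2] = [[1, 2, 1], [-3, -3, 3], [4, 6, -3], [6, -9, -9], [-2, 18, 6], [-48, -27, 54]]
Take the 3×3 submatrix of O formed by rows 1, 2, 3: [[1, 2, 1], [-3, -3, 3], [4, 6, -3]]. Its determinant is 1·((-3)·(-3) - 3·6) - 2·((-3)·(-3) - 3·4) + 1·((-3)·6 - (-3)·4) = 1·(-9) - 2·(-3) + 1·(-6) = -9 ≠ 0.
So rank(O) ≥ 3; since O has 3 columns, rank(O) = 3.
rank(O) = 3 = n, so the pair (A, C) is completely observable.

3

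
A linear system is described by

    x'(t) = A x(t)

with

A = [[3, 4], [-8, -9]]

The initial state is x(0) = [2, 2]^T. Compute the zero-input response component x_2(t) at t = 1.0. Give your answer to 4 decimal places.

det(sI - A) = s^2 - (tr A)s + det A, with tr A = 3 + (-9) = -6 and det A = 3·(-9) - 4·(-8) = -27 - (-32) = 5.
So p(s) = det(sI - A) = s^2 + 6s + 5.
Factor s^2 + 6s + 5: two numbers with sum -6 and product 5 are -1 and -5, so s^2 + 6s + 5 = (s + 1)(s + 5).
Hence p(s) = (s + 1) (s + 5), with roots -5, -1.
The eigenvalues -5, -1 are distinct and real, so A is diagonalisable and x(t) = e^{At} x(0) = V diag(e^{λ_i t}) V^{-1} x(0), where the columns of V are the eigenvectors.
λ = -5: A - (-5)I = [[8, 4], [-8, -4]]. Row 1 gives 8·v1 + 4·v2 = 0, so take v_1 = [-1, 2]^T.
λ = -1: A - (-1)I = [[4, 4], [-8, -8]]. Row 1 gives 4·v1 + 4·v2 = 0, so take v_2 = [-1, 1]^T.
V = [v_1 v_2] = [[-1, -1], [2, 1]] has det V = 1, so V^{-1} = adj(V)/det V = [[1, 1], [-2, -1]].
Modal coordinates z(0) = V^{-1} x(0): 1·2 + 1·2 = 4; (-2)·2 + (-1)·2 = -6; so z(0) = [4, -6]^T.
x_2(t) = Σ_i (v_i)_2 · z_i(0) · e^{λ_i t} (row 2 of V times the modal terms).
x_2(1.0) = 2·4·e^{-5·1.0} + 1·(-6)·e^{-1·1.0} = 8·0.006738 + (-6)·0.367879 = -2.1534.

-2.1534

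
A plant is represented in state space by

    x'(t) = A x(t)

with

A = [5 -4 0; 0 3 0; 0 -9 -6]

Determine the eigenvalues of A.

-6, 3, 5

det(sI - A) = s^3 - (tr A)s^2 + (M11 + M22 + M33)s - det A, where Mii is the 2×2 principal minor of A obtained by deleting row i and column i.
tr A = 5 + 3 + (-6) = 2; M11 = 3·(-6) - 0·(-9) = -18 - 0 = -18; M22 = 5·(-6) - 0·0 = -30 - 0 = -30; M33 = 5·3 - (-4)·0 = 15 - 0 = 15; sum of minors = -33.
det A = 5·(3·(-6) - 0·(-9)) - (-4)·(0·(-6) - 0·0) + 0·(0·(-9) - 3·0) = 5·(-18) - (-4)·0 + 0·0 = -90.
So p(s) = det(sI - A) = s^3 - 2s^2 - 33s + 90.
Rational-root test: any integer root divides 90. Testing small divisors, s = 3 works: p(3) = 27 + (-18) + (-99) + 90 = 0, so (s - 3) is a factor.
Dividing, p(s) = (s - 3)(s^2 + s - 30).
Factor s^2 + s - 30: two numbers with sum -1 and product -30 are 5 and -6, so s^2 + s - 30 = (s - 5)(s + 6).
Hence p(s) = (s - 5) (s - 3) (s + 6), with roots -6, 3, 5.
At least one eigenvalue has non-negative real part, so the system is not asymptotically stable.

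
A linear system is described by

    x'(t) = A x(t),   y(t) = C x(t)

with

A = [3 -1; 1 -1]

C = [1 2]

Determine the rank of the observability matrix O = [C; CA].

CA = [[5, -3]]
Observability matrix O = [C; CA] = [[1, 2], [5, -3]]
det(O) = 1·(-3) - 2·5 = -3 - 10 = -13 ≠ 0, so rank(O) = 2.
rank(O) = 2 = n, so the pair (A, C) is completely observable.

2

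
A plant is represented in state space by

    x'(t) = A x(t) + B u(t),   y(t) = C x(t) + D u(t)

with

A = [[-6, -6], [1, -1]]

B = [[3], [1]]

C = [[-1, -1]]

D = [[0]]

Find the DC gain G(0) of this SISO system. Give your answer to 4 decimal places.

-0.5000

G(0) = C(-A)^{-1}B + D = -C A^{-1} B + D.
det A = 12, so A^{-1} = (1/12)·adj(A) = [[-1/12, 1/2], [-1/12, -1/2]]
A^{-1} B = [1/4, -3/4]^T
C A^{-1} B = 1/2
G(0) = D - C A^{-1} B = 0 - (1/2) = -1/2 ≈ -0.5000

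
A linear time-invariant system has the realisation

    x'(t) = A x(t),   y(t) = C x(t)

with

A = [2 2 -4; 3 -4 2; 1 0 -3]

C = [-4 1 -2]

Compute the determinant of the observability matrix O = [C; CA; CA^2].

0

CA = [[-7, -12, 24]]
CA^2 = [[-26, 34, -68]]
Observability matrix O = [C; CA; CA^2] = [[-4, 1, -2], [-7, -12, 24], [-26, 34, -68]]
Expanding along the first row, det(O) = (-4)·((-12)·(-68) - 24·34) - 1·((-7)·(-68) - 24·(-26)) + (-2)·((-7)·34 - (-12)·(-26)) = (-4)·0 - 1·1100 + (-2)·(-550) = 0
Since det(O) = 0, rank(O) < 3 and the system is not completely observable.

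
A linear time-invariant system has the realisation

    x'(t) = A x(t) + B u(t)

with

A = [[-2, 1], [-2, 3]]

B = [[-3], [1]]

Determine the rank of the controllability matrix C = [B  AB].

2

AB = [[7], [9]]
Controllability matrix C = [B  AB] = [[-3, 7], [1, 9]]
det(C) = (-3)·9 - 7·1 = -27 - 7 = -34 ≠ 0, so rank(C) = 2.
rank(C) = 2 = n, so the pair (A, B) is completely controllable.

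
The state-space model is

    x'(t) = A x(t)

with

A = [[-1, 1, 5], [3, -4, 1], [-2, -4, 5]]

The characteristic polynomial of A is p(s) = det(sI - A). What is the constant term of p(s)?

Expand det(sI - A) for the 3×3 matrix.
p(s) = s^3 - 10s + 101.
(Check: constant term = det(-A) = (-1)^3 det A = 101; coefficient of s^2 = -tr A = 0.)
The constant term is 101.

101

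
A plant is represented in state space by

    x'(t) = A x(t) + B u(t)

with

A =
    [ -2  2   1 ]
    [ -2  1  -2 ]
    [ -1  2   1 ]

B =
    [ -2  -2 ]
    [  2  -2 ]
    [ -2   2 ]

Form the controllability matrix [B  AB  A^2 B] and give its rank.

3

AB = [[6, 2], [10, -2], [4, 0]]
A^2B = [[12, -8], [-10, -6], [18, -6]]
Controllability matrix C = [B  AB  A^2B] = [[-2, -2, 6, 2, 12, -8], [2, -2, 10, -2, -10, -6], [-2, 2, 4, 0, 18, -6]]
Take the 3×3 submatrix of C formed by columns 1, 2, 3: [[-2, -2, 6], [2, -2, 10], [-2, 2, 4]]. Its determinant is (-2)·((-2)·4 - 10·2) - (-2)·(2·4 - 10·(-2)) + 6·(2·2 - (-2)·(-2)) = (-2)·(-28) - (-2)·28 + 6·0 = 112 ≠ 0.
So rank(C) ≥ 3; since C has 3 rows, rank(C) = 3.
rank(C) = 3 = n, so the pair (A, B) is completely controllable.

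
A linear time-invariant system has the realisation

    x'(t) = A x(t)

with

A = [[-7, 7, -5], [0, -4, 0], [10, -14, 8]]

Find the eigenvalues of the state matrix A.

det(sI - A) = s^3 - (tr A)s^2 + (M11 + M22 + M33)s - det A, where Mii is the 2×2 principal minor of A obtained by deleting row i and column i.
tr A = (-7) + (-4) + 8 = -3; M11 = (-4)·8 - 0·(-14) = -32 - 0 = -32; M22 = (-7)·8 - (-5)·10 = -56 - (-50) = -6; M33 = (-7)·(-4) - 7·0 = 28 - 0 = 28; sum of minors = -10.
det A = (-7)·((-4)·8 - 0·(-14)) - 7·(0·8 - 0·10) + (-5)·(0·(-14) - (-4)·10) = (-7)·(-32) - 7·0 + (-5)·40 = 24.
So p(s) = det(sI - A) = s^3 + 3s^2 - 10s - 24.
Rational-root test: any integer root divides -24. Testing small divisors, s = -2 works: p(-2) = -8 + 12 + 20 + (-24) = 0, so (s + 2) is a factor.
Dividing, p(s) = (s + 2)(s^2 + s - 12).
Factor s^2 + s - 12: two numbers with sum -1 and product -12 are 3 and -4, so s^2 + s - 12 = (s - 3)(s + 4).
Hence p(s) = (s - 3) (s + 2) (s + 4), with roots -4, -2, 3.
At least one eigenvalue has non-negative real part, so the system is not asymptotically stable.

-4, -2, 3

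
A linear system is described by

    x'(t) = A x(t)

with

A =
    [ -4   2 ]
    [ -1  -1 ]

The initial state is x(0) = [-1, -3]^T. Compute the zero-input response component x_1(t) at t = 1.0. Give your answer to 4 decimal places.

-0.4775

det(sI - A) = s^2 - (tr A)s + det A, with tr A = (-4) + (-1) = -5 and det A = (-4)·(-1) - 2·(-1) = 4 - (-2) = 6.
So p(s) = det(sI - A) = s^2 + 5s + 6.
Factor s^2 + 5s + 6: two numbers with sum -5 and product 6 are -2 and -3, so s^2 + 5s + 6 = (s + 2)(s + 3).
Hence p(s) = (s + 2) (s + 3), with roots -3, -2.
The eigenvalues -3, -2 are distinct and real, so A is diagonalisable and x(t) = e^{At} x(0) = V diag(e^{λ_i t}) V^{-1} x(0), where the columns of V are the eigenvectors.
λ = -3: A - (-3)I = [[-1, 2], [-1, 2]]. Row 1 gives (-1)·v1 + 2·v2 = 0, so take v_1 = [-2, -1]^T.
λ = -2: A - (-2)I = [[-2, 2], [-1, 1]]. Row 1 gives (-2)·v1 + 2·v2 = 0, so take v_2 = [1, 1]^T.
V = [v_1 v_2] = [[-2, 1], [-1, 1]] has det V = -1, so V^{-1} = adj(V)/det V = [[-1, 1], [-1, 2]].
Modal coordinates z(0) = V^{-1} x(0): (-1)·(-1) + 1·(-3) = -2; (-1)·(-1) + 2·(-3) = -5; so z(0) = [-2, -5]^T.
x_1(t) = Σ_i (v_i)_1 · z_i(0) · e^{λ_i t} (row 1 of V times the modal terms).
x_1(1.0) = (-2)·(-2)·e^{-3·1.0} + 1·(-5)·e^{-2·1.0} = 4·0.049787 + (-5)·0.135335 = -0.4775.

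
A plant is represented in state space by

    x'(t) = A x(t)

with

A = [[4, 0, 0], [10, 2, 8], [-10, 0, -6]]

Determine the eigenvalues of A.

det(sI - A) = s^3 - (tr A)s^2 + (M11 + M22 + M33)s - det A, where Mii is the 2×2 principal minor of A obtained by deleting row i and column i.
tr A = 4 + 2 + (-6) = 0; M11 = 2·(-6) - 8·0 = -12 - 0 = -12; M22 = 4·(-6) - 0·(-10) = -24 - 0 = -24; M33 = 4·2 - 0·10 = 8 - 0 = 8; sum of minors = -28.
det A = 4·(2·(-6) - 8·0) - 0·(10·(-6) - 8·(-10)) + 0·(10·0 - 2·(-10)) = 4·(-12) - 0·20 + 0·20 = -48.
So p(s) = det(sI - A) = s^3 - 28s + 48.
Rational-root test: any integer root divides 48. Testing small divisors, s = 2 works: p(2) = 8 + 0 + (-56) + 48 = 0, so (s - 2) is a factor.
Dividing, p(s) = (s - 2)(s^2 + 2s - 24).
Factor s^2 + 2s - 24: two numbers with sum -2 and product -24 are 4 and -6, so s^2 + 2s - 24 = (s - 4)(s + 6).
Hence p(s) = (s - 4) (s - 2) (s + 6), with roots -6, 2, 4.
At least one eigenvalue has non-negative real part, so the system is not asymptotically stable.

-6, 2, 4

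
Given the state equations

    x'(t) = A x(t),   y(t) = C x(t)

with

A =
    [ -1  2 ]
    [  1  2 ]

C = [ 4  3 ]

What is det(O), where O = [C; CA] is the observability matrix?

CA = [[-1, 14]]
Observability matrix O = [C; CA] = [[4, 3], [-1, 14]]
det(O) = 4·14 - 3·(-1) = 56 - (-3) = 59
Since det(O) ≠ 0, rank(O) = 2 and the system is completely observable.

59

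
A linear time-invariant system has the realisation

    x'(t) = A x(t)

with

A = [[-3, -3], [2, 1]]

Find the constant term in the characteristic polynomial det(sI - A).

3

For a 2×2 matrix, det(sI - A) = s^2 - (tr A)s + det A.
tr A = -2, det A = 3.
So p(s) = s^2 + 2s + 3.
The constant term is 3.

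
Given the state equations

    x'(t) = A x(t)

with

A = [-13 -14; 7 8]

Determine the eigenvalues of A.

det(sI - A) = s^2 - (tr A)s + det A, with tr A = (-13) + 8 = -5 and det A = (-13)·8 - (-14)·7 = -104 - (-98) = -6.
So p(s) = det(sI - A) = s^2 + 5s - 6.
Factor s^2 + 5s - 6: two numbers with sum -5 and product -6 are 1 and -6, so s^2 + 5s - 6 = (s - 1)(s + 6).
Hence p(s) = (s - 1) (s + 6), with roots -6, 1.
At least one eigenvalue has non-negative real part, so the system is not asymptotically stable.

-6, 1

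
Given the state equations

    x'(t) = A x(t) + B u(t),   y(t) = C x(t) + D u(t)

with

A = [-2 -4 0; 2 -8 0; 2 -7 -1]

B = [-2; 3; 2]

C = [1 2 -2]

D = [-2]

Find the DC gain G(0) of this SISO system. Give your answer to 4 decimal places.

-1.1667

G(0) = C(-A)^{-1}B + D = -C A^{-1} B + D.
det A = -24, so A^{-1} = (1/-24)·adj(A) = [[-1/3, 1/6, 0], [-1/12, -1/12, 0], [-1/12, 11/12, -1]]
A^{-1} B = [7/6, -1/12, 11/12]^T
C A^{-1} B = -5/6
G(0) = D - C A^{-1} B = -2 - (-5/6) = -7/6 ≈ -1.1667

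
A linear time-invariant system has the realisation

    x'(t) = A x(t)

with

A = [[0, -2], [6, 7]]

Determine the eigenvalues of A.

det(sI - A) = s^2 - (tr A)s + det A, with tr A = 0 + 7 = 7 and det A = 0·7 - (-2)·6 = 0 - (-12) = 12.
So p(s) = det(sI - A) = s^2 - 7s + 12.
Factor s^2 - 7s + 12: two numbers with sum 7 and product 12 are 4 and 3, so s^2 - 7s + 12 = (s - 4)(s - 3).
Hence p(s) = (s - 4) (s - 3), with roots 3, 4.
At least one eigenvalue has non-negative real part, so the system is not asymptotically stable.

3, 4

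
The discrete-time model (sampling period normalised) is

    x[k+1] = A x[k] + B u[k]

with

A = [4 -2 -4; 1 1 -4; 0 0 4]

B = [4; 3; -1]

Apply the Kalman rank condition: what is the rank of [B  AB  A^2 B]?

AB = [[14], [11], [-4]]
A^2B = [[50], [41], [-16]]
Controllability matrix C = [B  AB  A^2B] = [[4, 14, 50], [3, 11, 41], [-1, -4, -16]]
The rows r1, r2, r3 of C are linearly dependent: -r1 + 2·r2 + 2·r3 = 0 (check each entry), so rank(C) ≤ 2.
The 2×2 minor from rows 1, 2, columns 1, 2 is 4·11 - 14·3 = 44 - 42 = 2 ≠ 0, so rank(C) = 2.
rank(C) = 2 < n = 3, so the pair (A, B) is not completely controllable.

2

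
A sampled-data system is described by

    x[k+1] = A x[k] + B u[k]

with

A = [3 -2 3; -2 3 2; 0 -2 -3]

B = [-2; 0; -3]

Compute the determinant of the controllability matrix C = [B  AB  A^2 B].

2638

AB = [[-15], [-2], [9]]
A^2B = [[-14], [42], [-23]]
Controllability matrix C = [B  AB  A^2B] = [[-2, -15, -14], [0, -2, 42], [-3, 9, -23]]
Expanding along the first row, det(C) = (-2)·((-2)·(-23) - 42·9) - (-15)·(0·(-23) - 42·(-3)) + (-14)·(0·9 - (-2)·(-3)) = (-2)·(-332) - (-15)·126 + (-14)·(-6) = 2638
Since det(C) ≠ 0, rank(C) = 3 and the system is completely controllable.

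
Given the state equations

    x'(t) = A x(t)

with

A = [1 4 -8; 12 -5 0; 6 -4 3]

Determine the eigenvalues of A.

det(sI - A) = s^3 - (tr A)s^2 + (M11 + M22 + M33)s - det A, where Mii is the 2×2 principal minor of A obtained by deleting row i and column i.
tr A = 1 + (-5) + 3 = -1; M11 = (-5)·3 - 0·(-4) = -15 - 0 = -15; M22 = 1·3 - (-8)·6 = 3 - (-48) = 51; M33 = 1·(-5) - 4·12 = -5 - 48 = -53; sum of minors = -17.
det A = 1·((-5)·3 - 0·(-4)) - 4·(12·3 - 0·6) + (-8)·(12·(-4) - (-5)·6) = 1·(-15) - 4·36 + (-8)·(-18) = -15.
So p(s) = det(sI - A) = s^3 + s^2 - 17s + 15.
Rational-root test: any integer root divides 15. Testing small divisors, s = 1 works: p(1) = 1 + 1 + (-17) + 15 = 0, so (s - 1) is a factor.
Dividing, p(s) = (s - 1)(s^2 + 2s - 15).
Factor s^2 + 2s - 15: two numbers with sum -2 and product -15 are 3 and -5, so s^2 + 2s - 15 = (s - 3)(s + 5).
Hence p(s) = (s - 3) (s - 1) (s + 5), with roots -5, 1, 3.
At least one eigenvalue has non-negative real part, so the system is not asymptotically stable.

-5, 1, 3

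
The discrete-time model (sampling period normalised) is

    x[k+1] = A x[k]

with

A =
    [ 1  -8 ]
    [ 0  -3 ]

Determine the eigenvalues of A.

det(zI - A) = z^2 - (tr A)z + det A, with tr A = 1 + (-3) = -2 and det A = 1·(-3) - (-8)·0 = -3 - 0 = -3.
So p(z) = det(zI - A) = z^2 + 2z - 3.
Factor z^2 + 2z - 3: two numbers with sum -2 and product -3 are 1 and -3, so z^2 + 2z - 3 = (z - 1)(z + 3).
Hence p(z) = (z - 1) (z + 3), with roots -3, 1.

-3, 1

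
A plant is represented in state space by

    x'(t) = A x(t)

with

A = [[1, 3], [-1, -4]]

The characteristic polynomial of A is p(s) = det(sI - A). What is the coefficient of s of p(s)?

For a 2×2 matrix, det(sI - A) = s^2 - (tr A)s + det A.
tr A = -3, det A = -1.
So p(s) = s^2 + 3s - 1.
The coefficient of s is 3.

3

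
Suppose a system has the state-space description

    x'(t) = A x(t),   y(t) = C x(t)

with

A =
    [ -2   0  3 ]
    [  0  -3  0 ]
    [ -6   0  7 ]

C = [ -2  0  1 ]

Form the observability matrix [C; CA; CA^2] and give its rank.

CA = [[-2, 0, 1]]
CA^2 = [[-2, 0, 1]]
Observability matrix O = [C; CA; CA^2] = [[-2, 0, 1], [-2, 0, 1], [-2, 0, 1]]
Every row of O is a scalar multiple of row 1 = [-2, 0, 1] (multipliers 1, 1, 1), so the rows span a one-dimensional space.
O ≠ 0, hence rank(O) = 1.
rank(O) = 1 < n = 3, so the pair (A, C) is not completely observable.

1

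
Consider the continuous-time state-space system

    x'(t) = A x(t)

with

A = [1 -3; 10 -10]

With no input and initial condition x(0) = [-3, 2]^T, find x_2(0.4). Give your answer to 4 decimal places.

-2.3918

det(sI - A) = s^2 - (tr A)s + det A, with tr A = 1 + (-10) = -9 and det A = 1·(-10) - (-3)·10 = -10 - (-30) = 20.
So p(s) = det(sI - A) = s^2 + 9s + 20.
Factor s^2 + 9s + 20: two numbers with sum -9 and product 20 are -4 and -5, so s^2 + 9s + 20 = (s + 4)(s + 5).
Hence p(s) = (s + 4) (s + 5), with roots -5, -4.
The eigenvalues -5, -4 are distinct and real, so A is diagonalisable and x(t) = e^{At} x(0) = V diag(e^{λ_i t}) V^{-1} x(0), where the columns of V are the eigenvectors.
λ = -5: A - (-5)I = [[6, -3], [10, -5]]. Row 1 gives 6·v1 + (-3)·v2 = 0, so take v_1 = [-1, -2]^T.
λ = -4: A - (-4)I = [[5, -3], [10, -6]]. Row 1 gives 5·v1 + (-3)·v2 = 0, so take v_2 = [3, 5]^T.
V = [v_1 v_2] = [[-1, 3], [-2, 5]] has det V = 1, so V^{-1} = adj(V)/det V = [[5, -3], [2, -1]].
Modal coordinates z(0) = V^{-1} x(0): 5·(-3) + (-3)·2 = -21; 2·(-3) + (-1)·2 = -8; so z(0) = [-21, -8]^T.
x_2(t) = Σ_i (v_i)_2 · z_i(0) · e^{λ_i t} (row 2 of V times the modal terms).
x_2(0.4) = (-2)·(-21)·e^{-5·0.4} + 5·(-8)·e^{-4·0.4} = 42·0.135335 + (-40)·0.201897 = -2.3918.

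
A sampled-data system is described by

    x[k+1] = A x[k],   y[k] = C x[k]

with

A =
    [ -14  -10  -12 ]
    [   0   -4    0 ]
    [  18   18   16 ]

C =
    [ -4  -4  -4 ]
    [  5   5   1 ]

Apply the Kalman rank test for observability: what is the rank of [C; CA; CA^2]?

CA = [[-16, -16, -16], [-52, -52, -44]]
CA^2 = [[-64, -64, -64], [-64, -64, -80]]
Observability matrix O = [C; CA; CA^2] = [[-4, -4, -4], [5, 5, 1], [-16, -16, -16], [-52, -52, -44], [-64, -64, -64], [-64, -64, -80]]
The columns c1, c2, c3 of O are linearly dependent: -c1 + c2 = 0 (check each entry), so rank(O) ≤ 2.
The 2×2 minor from rows 1, 2, columns 1, 3 is (-4)·1 - (-4)·5 = -4 - (-20) = 16 ≠ 0, so rank(O) = 2.
rank(O) = 2 < n = 3, so the pair (A, C) is not completely observable.

2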